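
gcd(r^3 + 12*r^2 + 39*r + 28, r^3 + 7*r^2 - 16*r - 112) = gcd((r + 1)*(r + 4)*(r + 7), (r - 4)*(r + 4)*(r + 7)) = r^2 + 11*r + 28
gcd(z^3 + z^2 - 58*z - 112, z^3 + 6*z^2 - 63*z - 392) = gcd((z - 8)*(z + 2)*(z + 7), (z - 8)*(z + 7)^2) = z^2 - z - 56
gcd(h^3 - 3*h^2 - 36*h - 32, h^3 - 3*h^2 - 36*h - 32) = h^3 - 3*h^2 - 36*h - 32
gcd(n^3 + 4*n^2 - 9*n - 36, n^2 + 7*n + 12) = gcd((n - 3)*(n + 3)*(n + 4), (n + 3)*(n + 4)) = n^2 + 7*n + 12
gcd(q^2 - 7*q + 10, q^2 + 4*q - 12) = q - 2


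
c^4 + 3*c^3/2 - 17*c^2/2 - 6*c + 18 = (c - 2)*(c - 3/2)*(c + 2)*(c + 3)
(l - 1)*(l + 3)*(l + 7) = l^3 + 9*l^2 + 11*l - 21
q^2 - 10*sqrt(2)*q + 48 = (q - 6*sqrt(2))*(q - 4*sqrt(2))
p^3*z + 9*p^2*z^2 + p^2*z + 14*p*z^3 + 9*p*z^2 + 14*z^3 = (p + 2*z)*(p + 7*z)*(p*z + z)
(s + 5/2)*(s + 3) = s^2 + 11*s/2 + 15/2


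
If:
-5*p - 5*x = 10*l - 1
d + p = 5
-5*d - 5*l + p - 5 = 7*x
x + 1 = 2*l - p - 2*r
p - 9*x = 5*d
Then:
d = 19/11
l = -613/495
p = 36/11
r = -1523/495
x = -59/99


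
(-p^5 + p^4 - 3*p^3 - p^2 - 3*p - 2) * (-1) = p^5 - p^4 + 3*p^3 + p^2 + 3*p + 2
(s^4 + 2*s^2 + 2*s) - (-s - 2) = s^4 + 2*s^2 + 3*s + 2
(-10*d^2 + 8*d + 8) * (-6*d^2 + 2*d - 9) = 60*d^4 - 68*d^3 + 58*d^2 - 56*d - 72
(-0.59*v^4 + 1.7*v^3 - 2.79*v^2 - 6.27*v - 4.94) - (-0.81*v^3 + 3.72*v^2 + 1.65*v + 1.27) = -0.59*v^4 + 2.51*v^3 - 6.51*v^2 - 7.92*v - 6.21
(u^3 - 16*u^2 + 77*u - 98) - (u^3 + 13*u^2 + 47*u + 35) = -29*u^2 + 30*u - 133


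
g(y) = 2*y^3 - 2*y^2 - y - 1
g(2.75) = 22.72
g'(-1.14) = 11.36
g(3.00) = 32.00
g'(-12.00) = 911.00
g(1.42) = -0.73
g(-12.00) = -3733.00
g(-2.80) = -57.78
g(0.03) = -1.03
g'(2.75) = 33.38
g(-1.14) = -5.42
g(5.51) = 267.34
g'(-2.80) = 57.24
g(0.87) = -2.07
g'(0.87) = 0.06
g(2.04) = 5.62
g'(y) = 6*y^2 - 4*y - 1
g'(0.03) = -1.11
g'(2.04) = 15.81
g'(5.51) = 159.12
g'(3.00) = 41.00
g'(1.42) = 5.42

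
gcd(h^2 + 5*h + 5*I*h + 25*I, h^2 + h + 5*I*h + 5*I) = h + 5*I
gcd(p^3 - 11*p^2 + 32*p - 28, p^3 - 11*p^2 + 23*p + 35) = p - 7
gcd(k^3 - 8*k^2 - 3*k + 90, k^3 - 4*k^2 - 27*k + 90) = k - 6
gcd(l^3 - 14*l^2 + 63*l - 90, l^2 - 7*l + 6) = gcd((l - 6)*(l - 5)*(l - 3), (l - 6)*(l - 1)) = l - 6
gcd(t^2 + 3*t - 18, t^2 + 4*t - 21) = t - 3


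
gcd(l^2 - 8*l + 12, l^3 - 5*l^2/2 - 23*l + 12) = l - 6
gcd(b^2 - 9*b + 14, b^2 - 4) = b - 2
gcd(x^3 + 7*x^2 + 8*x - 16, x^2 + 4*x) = x + 4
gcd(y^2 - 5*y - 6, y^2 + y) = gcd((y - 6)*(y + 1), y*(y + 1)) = y + 1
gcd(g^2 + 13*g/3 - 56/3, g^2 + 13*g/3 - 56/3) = g^2 + 13*g/3 - 56/3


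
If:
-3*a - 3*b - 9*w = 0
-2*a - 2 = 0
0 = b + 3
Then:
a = -1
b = -3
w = 4/3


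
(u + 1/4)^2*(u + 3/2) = u^3 + 2*u^2 + 13*u/16 + 3/32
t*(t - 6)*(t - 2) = t^3 - 8*t^2 + 12*t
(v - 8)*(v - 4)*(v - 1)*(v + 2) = v^4 - 11*v^3 + 18*v^2 + 56*v - 64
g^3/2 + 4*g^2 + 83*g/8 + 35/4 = (g/2 + 1)*(g + 5/2)*(g + 7/2)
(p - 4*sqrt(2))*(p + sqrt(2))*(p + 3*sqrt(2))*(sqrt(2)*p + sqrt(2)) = sqrt(2)*p^4 + sqrt(2)*p^3 - 26*sqrt(2)*p^2 - 48*p - 26*sqrt(2)*p - 48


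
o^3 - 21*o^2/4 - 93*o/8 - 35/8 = (o - 7)*(o + 1/2)*(o + 5/4)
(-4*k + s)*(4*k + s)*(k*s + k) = -16*k^3*s - 16*k^3 + k*s^3 + k*s^2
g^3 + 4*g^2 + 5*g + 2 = (g + 1)^2*(g + 2)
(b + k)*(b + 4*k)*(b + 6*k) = b^3 + 11*b^2*k + 34*b*k^2 + 24*k^3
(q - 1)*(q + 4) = q^2 + 3*q - 4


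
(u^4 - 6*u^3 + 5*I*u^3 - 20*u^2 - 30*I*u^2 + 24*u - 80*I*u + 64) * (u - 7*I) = u^5 - 6*u^4 - 2*I*u^4 + 15*u^3 + 12*I*u^3 - 186*u^2 + 60*I*u^2 - 496*u - 168*I*u - 448*I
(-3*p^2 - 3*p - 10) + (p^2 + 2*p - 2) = -2*p^2 - p - 12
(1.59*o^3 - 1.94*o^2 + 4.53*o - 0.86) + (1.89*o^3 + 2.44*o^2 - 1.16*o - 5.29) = 3.48*o^3 + 0.5*o^2 + 3.37*o - 6.15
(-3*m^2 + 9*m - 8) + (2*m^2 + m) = -m^2 + 10*m - 8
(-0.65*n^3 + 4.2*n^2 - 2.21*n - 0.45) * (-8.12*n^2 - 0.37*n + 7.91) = 5.278*n^5 - 33.8635*n^4 + 11.2497*n^3 + 37.6937*n^2 - 17.3146*n - 3.5595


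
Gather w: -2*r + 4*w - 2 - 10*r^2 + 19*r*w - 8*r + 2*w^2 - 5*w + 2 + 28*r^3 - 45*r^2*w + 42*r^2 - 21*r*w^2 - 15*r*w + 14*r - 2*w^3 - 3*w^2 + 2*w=28*r^3 + 32*r^2 + 4*r - 2*w^3 + w^2*(-21*r - 1) + w*(-45*r^2 + 4*r + 1)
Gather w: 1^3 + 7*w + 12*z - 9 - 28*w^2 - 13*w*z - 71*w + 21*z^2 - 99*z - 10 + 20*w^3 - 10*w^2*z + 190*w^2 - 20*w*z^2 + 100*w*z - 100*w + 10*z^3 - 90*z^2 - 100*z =20*w^3 + w^2*(162 - 10*z) + w*(-20*z^2 + 87*z - 164) + 10*z^3 - 69*z^2 - 187*z - 18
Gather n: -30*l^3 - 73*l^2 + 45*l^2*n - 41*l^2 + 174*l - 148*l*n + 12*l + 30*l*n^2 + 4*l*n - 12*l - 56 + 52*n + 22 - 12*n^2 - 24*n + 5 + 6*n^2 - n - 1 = -30*l^3 - 114*l^2 + 174*l + n^2*(30*l - 6) + n*(45*l^2 - 144*l + 27) - 30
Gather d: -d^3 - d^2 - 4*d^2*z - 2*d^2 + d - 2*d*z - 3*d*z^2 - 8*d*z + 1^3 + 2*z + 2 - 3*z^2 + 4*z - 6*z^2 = -d^3 + d^2*(-4*z - 3) + d*(-3*z^2 - 10*z + 1) - 9*z^2 + 6*z + 3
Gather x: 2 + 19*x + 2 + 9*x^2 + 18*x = 9*x^2 + 37*x + 4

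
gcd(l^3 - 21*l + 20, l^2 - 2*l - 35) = l + 5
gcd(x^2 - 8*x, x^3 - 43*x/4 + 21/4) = 1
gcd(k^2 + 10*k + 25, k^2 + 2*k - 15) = k + 5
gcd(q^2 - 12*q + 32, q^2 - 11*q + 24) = q - 8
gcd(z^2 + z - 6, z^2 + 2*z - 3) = z + 3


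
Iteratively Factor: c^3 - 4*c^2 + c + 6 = (c + 1)*(c^2 - 5*c + 6) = (c - 2)*(c + 1)*(c - 3)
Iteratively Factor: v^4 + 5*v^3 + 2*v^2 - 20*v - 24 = (v - 2)*(v^3 + 7*v^2 + 16*v + 12) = (v - 2)*(v + 3)*(v^2 + 4*v + 4) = (v - 2)*(v + 2)*(v + 3)*(v + 2)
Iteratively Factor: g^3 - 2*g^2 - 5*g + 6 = (g - 3)*(g^2 + g - 2) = (g - 3)*(g + 2)*(g - 1)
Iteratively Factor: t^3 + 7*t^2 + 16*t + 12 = (t + 2)*(t^2 + 5*t + 6) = (t + 2)*(t + 3)*(t + 2)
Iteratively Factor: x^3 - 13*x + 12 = (x - 3)*(x^2 + 3*x - 4) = (x - 3)*(x - 1)*(x + 4)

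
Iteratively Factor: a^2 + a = (a + 1)*(a)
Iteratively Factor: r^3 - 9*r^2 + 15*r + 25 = (r - 5)*(r^2 - 4*r - 5) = (r - 5)*(r + 1)*(r - 5)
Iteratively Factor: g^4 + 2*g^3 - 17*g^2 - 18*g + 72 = (g - 3)*(g^3 + 5*g^2 - 2*g - 24) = (g - 3)*(g + 4)*(g^2 + g - 6) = (g - 3)*(g - 2)*(g + 4)*(g + 3)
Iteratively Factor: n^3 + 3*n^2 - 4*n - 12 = (n + 3)*(n^2 - 4) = (n - 2)*(n + 3)*(n + 2)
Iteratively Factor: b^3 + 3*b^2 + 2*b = (b + 1)*(b^2 + 2*b) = b*(b + 1)*(b + 2)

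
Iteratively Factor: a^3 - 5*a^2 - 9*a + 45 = (a - 3)*(a^2 - 2*a - 15) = (a - 5)*(a - 3)*(a + 3)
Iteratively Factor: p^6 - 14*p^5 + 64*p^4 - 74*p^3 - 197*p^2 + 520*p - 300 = (p - 1)*(p^5 - 13*p^4 + 51*p^3 - 23*p^2 - 220*p + 300) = (p - 2)*(p - 1)*(p^4 - 11*p^3 + 29*p^2 + 35*p - 150) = (p - 5)*(p - 2)*(p - 1)*(p^3 - 6*p^2 - p + 30) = (p - 5)^2*(p - 2)*(p - 1)*(p^2 - p - 6) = (p - 5)^2*(p - 2)*(p - 1)*(p + 2)*(p - 3)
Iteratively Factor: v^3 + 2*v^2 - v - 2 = (v - 1)*(v^2 + 3*v + 2) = (v - 1)*(v + 1)*(v + 2)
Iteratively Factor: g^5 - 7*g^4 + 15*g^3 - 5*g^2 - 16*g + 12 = (g - 3)*(g^4 - 4*g^3 + 3*g^2 + 4*g - 4) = (g - 3)*(g - 1)*(g^3 - 3*g^2 + 4) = (g - 3)*(g - 2)*(g - 1)*(g^2 - g - 2) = (g - 3)*(g - 2)^2*(g - 1)*(g + 1)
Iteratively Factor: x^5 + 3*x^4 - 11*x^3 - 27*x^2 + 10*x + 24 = (x - 1)*(x^4 + 4*x^3 - 7*x^2 - 34*x - 24) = (x - 1)*(x + 1)*(x^3 + 3*x^2 - 10*x - 24) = (x - 1)*(x + 1)*(x + 4)*(x^2 - x - 6) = (x - 1)*(x + 1)*(x + 2)*(x + 4)*(x - 3)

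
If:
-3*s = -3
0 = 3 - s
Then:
No Solution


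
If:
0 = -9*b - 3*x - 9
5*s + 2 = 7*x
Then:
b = -x/3 - 1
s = 7*x/5 - 2/5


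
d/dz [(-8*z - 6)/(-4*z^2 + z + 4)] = 2*(16*z^2 - 4*z - (4*z + 3)*(8*z - 1) - 16)/(-4*z^2 + z + 4)^2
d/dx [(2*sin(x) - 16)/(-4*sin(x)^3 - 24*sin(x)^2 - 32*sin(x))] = (sin(x)^3 - 9*sin(x)^2 - 48*sin(x) - 32)*cos(x)/((sin(x) + 2)^2*(sin(x) + 4)^2*sin(x)^2)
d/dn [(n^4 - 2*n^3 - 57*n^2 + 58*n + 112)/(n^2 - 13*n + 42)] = (2*n^5 - 41*n^4 + 220*n^3 + 431*n^2 - 5012*n + 3892)/(n^4 - 26*n^3 + 253*n^2 - 1092*n + 1764)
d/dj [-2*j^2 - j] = -4*j - 1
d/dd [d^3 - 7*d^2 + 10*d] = 3*d^2 - 14*d + 10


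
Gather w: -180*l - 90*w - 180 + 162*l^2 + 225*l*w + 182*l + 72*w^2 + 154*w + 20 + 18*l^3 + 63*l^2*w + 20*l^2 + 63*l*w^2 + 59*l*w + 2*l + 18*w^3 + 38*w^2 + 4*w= 18*l^3 + 182*l^2 + 4*l + 18*w^3 + w^2*(63*l + 110) + w*(63*l^2 + 284*l + 68) - 160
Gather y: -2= -2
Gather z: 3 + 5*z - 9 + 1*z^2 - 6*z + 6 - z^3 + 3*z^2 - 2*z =-z^3 + 4*z^2 - 3*z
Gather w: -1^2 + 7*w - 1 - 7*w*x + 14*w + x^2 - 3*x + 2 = w*(21 - 7*x) + x^2 - 3*x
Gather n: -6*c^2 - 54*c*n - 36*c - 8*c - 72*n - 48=-6*c^2 - 44*c + n*(-54*c - 72) - 48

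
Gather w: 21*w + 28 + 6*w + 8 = 27*w + 36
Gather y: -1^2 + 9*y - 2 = 9*y - 3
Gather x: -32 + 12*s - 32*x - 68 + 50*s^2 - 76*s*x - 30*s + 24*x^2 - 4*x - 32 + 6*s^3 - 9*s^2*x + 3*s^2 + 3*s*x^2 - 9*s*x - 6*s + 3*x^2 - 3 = 6*s^3 + 53*s^2 - 24*s + x^2*(3*s + 27) + x*(-9*s^2 - 85*s - 36) - 135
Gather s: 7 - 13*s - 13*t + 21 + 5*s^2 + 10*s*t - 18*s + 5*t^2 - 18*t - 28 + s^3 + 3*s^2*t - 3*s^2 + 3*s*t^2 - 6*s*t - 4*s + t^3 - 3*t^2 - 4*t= s^3 + s^2*(3*t + 2) + s*(3*t^2 + 4*t - 35) + t^3 + 2*t^2 - 35*t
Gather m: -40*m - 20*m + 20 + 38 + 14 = 72 - 60*m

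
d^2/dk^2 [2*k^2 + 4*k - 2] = 4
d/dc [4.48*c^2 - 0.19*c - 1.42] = 8.96*c - 0.19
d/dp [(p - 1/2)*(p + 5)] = 2*p + 9/2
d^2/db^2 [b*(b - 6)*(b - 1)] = 6*b - 14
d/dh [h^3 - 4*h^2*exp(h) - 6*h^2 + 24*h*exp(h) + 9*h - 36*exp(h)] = -4*h^2*exp(h) + 3*h^2 + 16*h*exp(h) - 12*h - 12*exp(h) + 9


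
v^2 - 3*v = v*(v - 3)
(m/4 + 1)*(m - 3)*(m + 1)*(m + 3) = m^4/4 + 5*m^3/4 - 5*m^2/4 - 45*m/4 - 9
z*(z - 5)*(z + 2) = z^3 - 3*z^2 - 10*z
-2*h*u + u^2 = u*(-2*h + u)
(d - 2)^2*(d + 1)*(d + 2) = d^4 - d^3 - 6*d^2 + 4*d + 8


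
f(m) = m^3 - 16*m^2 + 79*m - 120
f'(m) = 3*m^2 - 32*m + 79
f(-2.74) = -477.15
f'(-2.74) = 189.20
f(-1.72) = -308.30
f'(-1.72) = 142.92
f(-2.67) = -464.03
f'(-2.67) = 185.83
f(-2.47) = -427.81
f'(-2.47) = 176.34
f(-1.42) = -267.31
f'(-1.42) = 130.49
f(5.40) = -2.50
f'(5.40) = -6.32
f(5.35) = -2.18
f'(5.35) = -6.33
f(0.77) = -68.20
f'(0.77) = 56.14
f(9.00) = 24.00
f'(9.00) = 34.00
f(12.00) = 252.00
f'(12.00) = 127.00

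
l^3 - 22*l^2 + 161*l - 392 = (l - 8)*(l - 7)^2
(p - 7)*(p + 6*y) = p^2 + 6*p*y - 7*p - 42*y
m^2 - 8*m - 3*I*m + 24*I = (m - 8)*(m - 3*I)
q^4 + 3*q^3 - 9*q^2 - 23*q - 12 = (q - 3)*(q + 1)^2*(q + 4)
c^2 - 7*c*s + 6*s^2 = (c - 6*s)*(c - s)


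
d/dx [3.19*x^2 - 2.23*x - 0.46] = 6.38*x - 2.23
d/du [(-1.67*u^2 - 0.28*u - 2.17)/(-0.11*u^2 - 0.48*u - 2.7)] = (0.7708*u^2 + 8.5406*u - 0.2856)/(0.0121*u^4 + 0.1056*u^3 + 0.8244*u^2 + 2.592*u + 7.29)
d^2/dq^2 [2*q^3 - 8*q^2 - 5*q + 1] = 12*q - 16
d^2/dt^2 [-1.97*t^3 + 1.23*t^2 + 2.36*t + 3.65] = 2.46 - 11.82*t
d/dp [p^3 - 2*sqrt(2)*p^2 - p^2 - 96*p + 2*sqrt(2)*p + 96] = 3*p^2 - 4*sqrt(2)*p - 2*p - 96 + 2*sqrt(2)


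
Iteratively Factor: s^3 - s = (s + 1)*(s^2 - s) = s*(s + 1)*(s - 1)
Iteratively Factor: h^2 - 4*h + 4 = (h - 2)*(h - 2)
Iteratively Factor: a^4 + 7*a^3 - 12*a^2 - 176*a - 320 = (a + 4)*(a^3 + 3*a^2 - 24*a - 80) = (a - 5)*(a + 4)*(a^2 + 8*a + 16) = (a - 5)*(a + 4)^2*(a + 4)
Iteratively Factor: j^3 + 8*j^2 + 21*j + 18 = (j + 3)*(j^2 + 5*j + 6) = (j + 3)^2*(j + 2)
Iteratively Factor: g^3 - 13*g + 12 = (g - 3)*(g^2 + 3*g - 4) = (g - 3)*(g + 4)*(g - 1)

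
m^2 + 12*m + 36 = (m + 6)^2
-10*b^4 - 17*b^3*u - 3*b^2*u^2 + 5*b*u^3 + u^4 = (-2*b + u)*(b + u)^2*(5*b + u)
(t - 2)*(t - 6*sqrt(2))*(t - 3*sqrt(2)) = t^3 - 9*sqrt(2)*t^2 - 2*t^2 + 18*sqrt(2)*t + 36*t - 72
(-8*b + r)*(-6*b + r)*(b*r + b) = 48*b^3*r + 48*b^3 - 14*b^2*r^2 - 14*b^2*r + b*r^3 + b*r^2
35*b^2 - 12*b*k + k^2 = (-7*b + k)*(-5*b + k)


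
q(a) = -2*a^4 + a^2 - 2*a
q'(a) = -8*a^3 + 2*a - 2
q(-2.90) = -127.25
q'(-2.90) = 187.31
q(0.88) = -2.18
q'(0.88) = -5.69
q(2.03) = -33.90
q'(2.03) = -64.86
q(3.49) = -291.51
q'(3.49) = -335.09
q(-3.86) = -421.38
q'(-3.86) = 450.38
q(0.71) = -1.42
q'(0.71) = -3.44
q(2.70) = -104.40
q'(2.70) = -154.06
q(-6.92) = -4524.49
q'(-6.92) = 2635.15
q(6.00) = -2568.00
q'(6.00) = -1718.00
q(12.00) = -41352.00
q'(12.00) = -13802.00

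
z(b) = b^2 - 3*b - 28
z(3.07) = -27.79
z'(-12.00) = -27.00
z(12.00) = 80.00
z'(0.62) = -1.76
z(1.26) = -30.19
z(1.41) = -30.24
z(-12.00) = 152.00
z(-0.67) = -25.54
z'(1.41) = -0.18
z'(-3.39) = -9.78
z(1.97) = -30.03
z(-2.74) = -12.27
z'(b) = 2*b - 3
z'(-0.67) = -4.34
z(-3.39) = -6.34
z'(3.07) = 3.14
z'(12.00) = 21.00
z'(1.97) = 0.94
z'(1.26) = -0.48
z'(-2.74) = -8.48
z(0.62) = -29.48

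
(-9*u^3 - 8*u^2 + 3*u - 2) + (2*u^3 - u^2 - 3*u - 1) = -7*u^3 - 9*u^2 - 3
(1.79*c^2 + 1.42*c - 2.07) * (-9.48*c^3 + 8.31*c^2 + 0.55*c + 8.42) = -16.9692*c^5 + 1.4133*c^4 + 32.4083*c^3 - 1.3489*c^2 + 10.8179*c - 17.4294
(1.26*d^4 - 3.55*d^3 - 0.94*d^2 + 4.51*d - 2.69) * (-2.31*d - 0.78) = -2.9106*d^5 + 7.2177*d^4 + 4.9404*d^3 - 9.6849*d^2 + 2.6961*d + 2.0982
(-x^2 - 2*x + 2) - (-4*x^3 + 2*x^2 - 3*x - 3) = 4*x^3 - 3*x^2 + x + 5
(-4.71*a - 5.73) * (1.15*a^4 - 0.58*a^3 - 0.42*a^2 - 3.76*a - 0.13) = -5.4165*a^5 - 3.8577*a^4 + 5.3016*a^3 + 20.1162*a^2 + 22.1571*a + 0.7449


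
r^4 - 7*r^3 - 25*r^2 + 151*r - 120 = (r - 8)*(r - 3)*(r - 1)*(r + 5)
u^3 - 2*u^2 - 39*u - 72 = (u - 8)*(u + 3)^2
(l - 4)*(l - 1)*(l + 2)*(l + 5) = l^4 + 2*l^3 - 21*l^2 - 22*l + 40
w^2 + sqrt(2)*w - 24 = (w - 3*sqrt(2))*(w + 4*sqrt(2))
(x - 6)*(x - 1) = x^2 - 7*x + 6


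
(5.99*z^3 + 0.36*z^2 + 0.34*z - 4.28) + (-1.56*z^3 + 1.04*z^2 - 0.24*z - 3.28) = 4.43*z^3 + 1.4*z^2 + 0.1*z - 7.56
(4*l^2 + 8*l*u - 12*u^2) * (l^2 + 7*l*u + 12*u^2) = 4*l^4 + 36*l^3*u + 92*l^2*u^2 + 12*l*u^3 - 144*u^4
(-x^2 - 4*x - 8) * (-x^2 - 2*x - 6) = x^4 + 6*x^3 + 22*x^2 + 40*x + 48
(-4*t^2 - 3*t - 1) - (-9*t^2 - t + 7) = 5*t^2 - 2*t - 8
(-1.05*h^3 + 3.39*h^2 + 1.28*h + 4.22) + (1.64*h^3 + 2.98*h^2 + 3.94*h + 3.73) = 0.59*h^3 + 6.37*h^2 + 5.22*h + 7.95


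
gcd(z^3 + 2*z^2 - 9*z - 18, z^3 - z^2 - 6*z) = z^2 - z - 6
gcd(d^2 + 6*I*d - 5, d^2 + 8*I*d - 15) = d + 5*I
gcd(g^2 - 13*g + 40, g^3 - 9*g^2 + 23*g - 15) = g - 5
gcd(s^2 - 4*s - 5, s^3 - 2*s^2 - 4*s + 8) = 1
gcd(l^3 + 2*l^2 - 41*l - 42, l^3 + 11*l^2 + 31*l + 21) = l^2 + 8*l + 7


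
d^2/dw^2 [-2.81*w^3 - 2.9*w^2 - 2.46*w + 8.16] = -16.86*w - 5.8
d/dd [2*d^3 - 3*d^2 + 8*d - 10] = 6*d^2 - 6*d + 8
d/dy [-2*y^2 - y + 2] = -4*y - 1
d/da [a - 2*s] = 1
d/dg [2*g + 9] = 2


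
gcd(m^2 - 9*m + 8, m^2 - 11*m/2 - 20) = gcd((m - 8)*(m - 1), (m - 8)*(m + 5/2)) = m - 8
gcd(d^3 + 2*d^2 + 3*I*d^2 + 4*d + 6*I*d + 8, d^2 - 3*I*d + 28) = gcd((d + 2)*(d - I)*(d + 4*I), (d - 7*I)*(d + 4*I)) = d + 4*I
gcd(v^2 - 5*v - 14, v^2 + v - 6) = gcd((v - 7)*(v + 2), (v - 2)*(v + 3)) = 1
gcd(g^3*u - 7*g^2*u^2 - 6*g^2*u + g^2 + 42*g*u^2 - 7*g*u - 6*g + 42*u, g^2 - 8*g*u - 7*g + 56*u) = 1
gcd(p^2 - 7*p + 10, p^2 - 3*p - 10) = p - 5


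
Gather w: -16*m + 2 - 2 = -16*m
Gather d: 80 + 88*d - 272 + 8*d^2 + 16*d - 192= 8*d^2 + 104*d - 384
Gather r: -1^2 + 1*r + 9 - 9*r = 8 - 8*r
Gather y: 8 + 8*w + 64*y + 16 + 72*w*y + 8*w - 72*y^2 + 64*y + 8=16*w - 72*y^2 + y*(72*w + 128) + 32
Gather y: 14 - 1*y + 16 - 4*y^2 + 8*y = -4*y^2 + 7*y + 30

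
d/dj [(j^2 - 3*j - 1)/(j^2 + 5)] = 3*(j^2 + 4*j - 5)/(j^4 + 10*j^2 + 25)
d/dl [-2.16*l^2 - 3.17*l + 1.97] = -4.32*l - 3.17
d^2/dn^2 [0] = 0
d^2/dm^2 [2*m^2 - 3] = 4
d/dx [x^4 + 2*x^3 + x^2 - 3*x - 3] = 4*x^3 + 6*x^2 + 2*x - 3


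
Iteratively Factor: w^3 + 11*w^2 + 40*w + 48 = (w + 4)*(w^2 + 7*w + 12) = (w + 3)*(w + 4)*(w + 4)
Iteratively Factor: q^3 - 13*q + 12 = (q + 4)*(q^2 - 4*q + 3) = (q - 3)*(q + 4)*(q - 1)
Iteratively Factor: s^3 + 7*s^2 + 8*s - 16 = (s - 1)*(s^2 + 8*s + 16) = (s - 1)*(s + 4)*(s + 4)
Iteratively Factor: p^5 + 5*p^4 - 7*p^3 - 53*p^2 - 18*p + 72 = (p - 3)*(p^4 + 8*p^3 + 17*p^2 - 2*p - 24) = (p - 3)*(p + 2)*(p^3 + 6*p^2 + 5*p - 12) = (p - 3)*(p + 2)*(p + 4)*(p^2 + 2*p - 3) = (p - 3)*(p + 2)*(p + 3)*(p + 4)*(p - 1)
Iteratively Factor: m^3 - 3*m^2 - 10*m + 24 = (m - 4)*(m^2 + m - 6) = (m - 4)*(m - 2)*(m + 3)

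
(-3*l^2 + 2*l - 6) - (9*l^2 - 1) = -12*l^2 + 2*l - 5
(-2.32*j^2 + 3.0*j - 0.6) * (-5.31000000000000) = 12.3192*j^2 - 15.93*j + 3.186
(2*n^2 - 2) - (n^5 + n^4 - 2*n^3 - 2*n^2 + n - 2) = -n^5 - n^4 + 2*n^3 + 4*n^2 - n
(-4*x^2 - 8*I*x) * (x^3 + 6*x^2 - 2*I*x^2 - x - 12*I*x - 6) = -4*x^5 - 24*x^4 - 12*x^3 - 72*x^2 + 8*I*x^2 + 48*I*x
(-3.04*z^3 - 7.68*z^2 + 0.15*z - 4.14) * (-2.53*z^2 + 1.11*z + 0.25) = 7.6912*z^5 + 16.056*z^4 - 9.6643*z^3 + 8.7207*z^2 - 4.5579*z - 1.035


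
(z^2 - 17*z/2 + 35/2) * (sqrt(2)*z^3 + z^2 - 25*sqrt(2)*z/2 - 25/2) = sqrt(2)*z^5 - 17*sqrt(2)*z^4/2 + z^4 - 17*z^3/2 + 5*sqrt(2)*z^3 + 5*z^2 + 425*sqrt(2)*z^2/4 - 875*sqrt(2)*z/4 + 425*z/4 - 875/4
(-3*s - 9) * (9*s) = -27*s^2 - 81*s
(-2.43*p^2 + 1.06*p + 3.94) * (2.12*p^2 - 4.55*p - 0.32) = -5.1516*p^4 + 13.3037*p^3 + 4.3074*p^2 - 18.2662*p - 1.2608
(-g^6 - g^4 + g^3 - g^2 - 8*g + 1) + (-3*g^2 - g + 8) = -g^6 - g^4 + g^3 - 4*g^2 - 9*g + 9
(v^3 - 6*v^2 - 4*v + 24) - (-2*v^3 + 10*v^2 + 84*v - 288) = 3*v^3 - 16*v^2 - 88*v + 312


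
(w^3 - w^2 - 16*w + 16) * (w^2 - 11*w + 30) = w^5 - 12*w^4 + 25*w^3 + 162*w^2 - 656*w + 480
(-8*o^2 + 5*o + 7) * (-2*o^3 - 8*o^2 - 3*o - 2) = 16*o^5 + 54*o^4 - 30*o^3 - 55*o^2 - 31*o - 14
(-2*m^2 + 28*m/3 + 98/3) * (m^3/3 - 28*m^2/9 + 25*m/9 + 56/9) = -2*m^5/3 + 28*m^4/3 - 640*m^3/27 - 2380*m^2/27 + 4018*m/27 + 5488/27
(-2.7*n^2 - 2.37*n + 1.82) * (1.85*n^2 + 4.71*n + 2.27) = -4.995*n^4 - 17.1015*n^3 - 13.9247*n^2 + 3.1923*n + 4.1314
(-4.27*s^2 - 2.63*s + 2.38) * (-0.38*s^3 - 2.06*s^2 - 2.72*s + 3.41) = 1.6226*s^5 + 9.7956*s^4 + 16.1278*s^3 - 12.3099*s^2 - 15.4419*s + 8.1158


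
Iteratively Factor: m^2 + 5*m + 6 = (m + 3)*(m + 2)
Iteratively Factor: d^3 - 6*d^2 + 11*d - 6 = (d - 3)*(d^2 - 3*d + 2) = (d - 3)*(d - 2)*(d - 1)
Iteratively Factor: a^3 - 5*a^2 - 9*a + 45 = (a + 3)*(a^2 - 8*a + 15) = (a - 5)*(a + 3)*(a - 3)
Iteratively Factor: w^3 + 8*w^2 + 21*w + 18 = (w + 3)*(w^2 + 5*w + 6) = (w + 2)*(w + 3)*(w + 3)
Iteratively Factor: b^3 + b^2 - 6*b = (b - 2)*(b^2 + 3*b) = (b - 2)*(b + 3)*(b)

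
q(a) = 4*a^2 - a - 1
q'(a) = 8*a - 1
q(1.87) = 11.12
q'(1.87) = 13.96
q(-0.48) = 0.40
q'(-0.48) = -4.84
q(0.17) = -1.05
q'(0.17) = 0.36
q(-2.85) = 34.34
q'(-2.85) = -23.80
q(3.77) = 52.08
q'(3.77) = 29.16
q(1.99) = 12.85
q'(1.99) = 14.92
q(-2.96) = 37.01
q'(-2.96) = -24.68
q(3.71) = 50.35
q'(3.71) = 28.68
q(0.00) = -1.00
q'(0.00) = -1.00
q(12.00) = 563.00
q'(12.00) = 95.00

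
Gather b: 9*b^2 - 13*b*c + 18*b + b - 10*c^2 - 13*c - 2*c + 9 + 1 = 9*b^2 + b*(19 - 13*c) - 10*c^2 - 15*c + 10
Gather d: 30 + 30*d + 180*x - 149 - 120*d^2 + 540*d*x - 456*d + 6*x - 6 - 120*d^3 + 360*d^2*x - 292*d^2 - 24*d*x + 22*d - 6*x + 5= -120*d^3 + d^2*(360*x - 412) + d*(516*x - 404) + 180*x - 120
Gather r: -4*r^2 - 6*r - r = -4*r^2 - 7*r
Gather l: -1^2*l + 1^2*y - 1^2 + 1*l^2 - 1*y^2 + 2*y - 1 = l^2 - l - y^2 + 3*y - 2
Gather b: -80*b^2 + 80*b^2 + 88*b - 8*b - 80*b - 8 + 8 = 0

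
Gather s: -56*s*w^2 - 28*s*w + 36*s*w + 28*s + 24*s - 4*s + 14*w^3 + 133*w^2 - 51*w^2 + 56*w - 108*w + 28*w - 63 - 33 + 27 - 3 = s*(-56*w^2 + 8*w + 48) + 14*w^3 + 82*w^2 - 24*w - 72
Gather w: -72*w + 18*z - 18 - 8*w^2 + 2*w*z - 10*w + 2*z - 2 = -8*w^2 + w*(2*z - 82) + 20*z - 20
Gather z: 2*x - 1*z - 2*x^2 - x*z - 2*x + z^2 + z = -2*x^2 - x*z + z^2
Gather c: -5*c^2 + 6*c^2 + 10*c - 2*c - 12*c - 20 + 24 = c^2 - 4*c + 4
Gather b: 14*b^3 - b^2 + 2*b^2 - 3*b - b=14*b^3 + b^2 - 4*b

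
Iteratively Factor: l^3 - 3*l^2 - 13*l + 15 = (l - 5)*(l^2 + 2*l - 3) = (l - 5)*(l + 3)*(l - 1)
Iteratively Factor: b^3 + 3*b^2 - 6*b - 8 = (b + 1)*(b^2 + 2*b - 8) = (b + 1)*(b + 4)*(b - 2)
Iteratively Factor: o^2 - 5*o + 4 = (o - 1)*(o - 4)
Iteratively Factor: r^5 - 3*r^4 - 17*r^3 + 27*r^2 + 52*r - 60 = (r + 3)*(r^4 - 6*r^3 + r^2 + 24*r - 20) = (r - 5)*(r + 3)*(r^3 - r^2 - 4*r + 4) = (r - 5)*(r - 1)*(r + 3)*(r^2 - 4) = (r - 5)*(r - 1)*(r + 2)*(r + 3)*(r - 2)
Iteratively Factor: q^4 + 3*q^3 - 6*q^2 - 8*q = (q + 4)*(q^3 - q^2 - 2*q) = q*(q + 4)*(q^2 - q - 2) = q*(q + 1)*(q + 4)*(q - 2)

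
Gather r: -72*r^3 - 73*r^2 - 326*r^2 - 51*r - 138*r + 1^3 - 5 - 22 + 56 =-72*r^3 - 399*r^2 - 189*r + 30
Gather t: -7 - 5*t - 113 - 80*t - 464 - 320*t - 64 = -405*t - 648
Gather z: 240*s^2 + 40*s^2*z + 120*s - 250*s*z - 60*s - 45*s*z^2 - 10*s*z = 240*s^2 - 45*s*z^2 + 60*s + z*(40*s^2 - 260*s)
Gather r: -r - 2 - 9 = -r - 11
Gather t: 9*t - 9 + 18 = 9*t + 9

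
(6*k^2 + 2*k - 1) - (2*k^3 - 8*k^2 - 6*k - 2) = -2*k^3 + 14*k^2 + 8*k + 1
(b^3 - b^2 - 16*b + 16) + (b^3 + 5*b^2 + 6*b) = 2*b^3 + 4*b^2 - 10*b + 16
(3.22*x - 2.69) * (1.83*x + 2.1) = 5.8926*x^2 + 1.8393*x - 5.649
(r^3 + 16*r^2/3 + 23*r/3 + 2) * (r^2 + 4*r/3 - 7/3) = r^5 + 20*r^4/3 + 112*r^3/9 - 2*r^2/9 - 137*r/9 - 14/3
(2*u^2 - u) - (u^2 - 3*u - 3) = u^2 + 2*u + 3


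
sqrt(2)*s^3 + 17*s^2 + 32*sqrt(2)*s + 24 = (s + 2*sqrt(2))*(s + 6*sqrt(2))*(sqrt(2)*s + 1)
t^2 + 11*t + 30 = (t + 5)*(t + 6)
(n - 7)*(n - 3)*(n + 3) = n^3 - 7*n^2 - 9*n + 63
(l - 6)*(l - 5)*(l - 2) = l^3 - 13*l^2 + 52*l - 60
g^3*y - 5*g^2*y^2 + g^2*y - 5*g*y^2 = g*(g - 5*y)*(g*y + y)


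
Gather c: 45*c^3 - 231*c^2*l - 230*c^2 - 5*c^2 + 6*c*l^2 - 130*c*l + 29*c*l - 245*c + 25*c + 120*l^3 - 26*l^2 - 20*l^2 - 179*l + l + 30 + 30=45*c^3 + c^2*(-231*l - 235) + c*(6*l^2 - 101*l - 220) + 120*l^3 - 46*l^2 - 178*l + 60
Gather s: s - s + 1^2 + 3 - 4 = 0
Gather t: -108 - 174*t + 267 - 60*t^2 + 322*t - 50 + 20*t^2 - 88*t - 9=-40*t^2 + 60*t + 100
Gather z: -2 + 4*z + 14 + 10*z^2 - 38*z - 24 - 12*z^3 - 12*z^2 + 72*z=-12*z^3 - 2*z^2 + 38*z - 12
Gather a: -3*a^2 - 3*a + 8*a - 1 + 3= -3*a^2 + 5*a + 2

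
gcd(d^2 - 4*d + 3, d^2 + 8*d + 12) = 1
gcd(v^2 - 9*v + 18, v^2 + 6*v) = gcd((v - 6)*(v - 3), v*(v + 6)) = 1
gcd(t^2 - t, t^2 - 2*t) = t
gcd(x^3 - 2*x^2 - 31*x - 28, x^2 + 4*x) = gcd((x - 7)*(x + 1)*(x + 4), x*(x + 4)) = x + 4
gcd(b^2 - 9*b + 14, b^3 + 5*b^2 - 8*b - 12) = b - 2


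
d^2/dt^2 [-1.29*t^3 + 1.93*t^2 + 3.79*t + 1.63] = 3.86 - 7.74*t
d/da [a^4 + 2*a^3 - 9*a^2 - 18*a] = 4*a^3 + 6*a^2 - 18*a - 18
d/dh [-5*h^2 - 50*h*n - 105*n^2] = -10*h - 50*n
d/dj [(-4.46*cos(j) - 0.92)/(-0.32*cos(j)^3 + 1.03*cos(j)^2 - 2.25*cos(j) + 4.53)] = (2.8544*cos(j)^3 - 3.7106*cos(j)^2 - 1.8952*cos(j) + 22.2738)*sin(j)/(0.1024*cos(j)^6 - 0.6592*cos(j)^5 + 2.5009*cos(j)^4 - 7.5342*cos(j)^3 + 14.3943*cos(j)^2 - 20.385*cos(j) + 20.5209)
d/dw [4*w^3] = 12*w^2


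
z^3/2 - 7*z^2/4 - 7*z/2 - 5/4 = (z/2 + 1/4)*(z - 5)*(z + 1)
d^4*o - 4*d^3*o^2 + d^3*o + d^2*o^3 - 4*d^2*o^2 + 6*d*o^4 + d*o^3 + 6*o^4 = (d - 3*o)*(d - 2*o)*(d + o)*(d*o + o)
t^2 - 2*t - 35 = (t - 7)*(t + 5)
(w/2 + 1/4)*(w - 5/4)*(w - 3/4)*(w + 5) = w^4/2 + 7*w^3/4 - 121*w^2/32 + 5*w/64 + 75/64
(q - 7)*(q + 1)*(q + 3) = q^3 - 3*q^2 - 25*q - 21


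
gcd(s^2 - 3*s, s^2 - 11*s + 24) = s - 3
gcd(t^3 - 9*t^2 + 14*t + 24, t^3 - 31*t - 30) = t^2 - 5*t - 6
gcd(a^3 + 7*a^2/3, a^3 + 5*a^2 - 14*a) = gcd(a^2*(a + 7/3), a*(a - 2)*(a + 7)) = a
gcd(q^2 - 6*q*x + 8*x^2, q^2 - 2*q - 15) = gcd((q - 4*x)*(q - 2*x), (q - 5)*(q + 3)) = 1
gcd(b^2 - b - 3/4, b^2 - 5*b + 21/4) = b - 3/2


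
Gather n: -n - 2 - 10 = -n - 12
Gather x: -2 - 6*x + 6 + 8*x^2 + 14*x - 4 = 8*x^2 + 8*x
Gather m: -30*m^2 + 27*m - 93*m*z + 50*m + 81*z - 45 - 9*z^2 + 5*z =-30*m^2 + m*(77 - 93*z) - 9*z^2 + 86*z - 45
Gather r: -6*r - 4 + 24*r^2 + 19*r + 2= 24*r^2 + 13*r - 2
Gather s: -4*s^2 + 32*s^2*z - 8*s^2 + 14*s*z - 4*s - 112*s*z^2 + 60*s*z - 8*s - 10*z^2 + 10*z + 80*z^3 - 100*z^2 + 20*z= s^2*(32*z - 12) + s*(-112*z^2 + 74*z - 12) + 80*z^3 - 110*z^2 + 30*z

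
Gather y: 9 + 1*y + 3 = y + 12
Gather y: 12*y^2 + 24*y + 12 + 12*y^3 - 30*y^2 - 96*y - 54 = 12*y^3 - 18*y^2 - 72*y - 42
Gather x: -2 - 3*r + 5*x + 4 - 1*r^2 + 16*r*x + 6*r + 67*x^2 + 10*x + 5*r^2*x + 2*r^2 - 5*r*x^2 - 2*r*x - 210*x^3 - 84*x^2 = r^2 + 3*r - 210*x^3 + x^2*(-5*r - 17) + x*(5*r^2 + 14*r + 15) + 2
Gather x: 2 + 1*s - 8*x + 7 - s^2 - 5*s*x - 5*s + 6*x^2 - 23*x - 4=-s^2 - 4*s + 6*x^2 + x*(-5*s - 31) + 5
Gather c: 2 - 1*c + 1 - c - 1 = 2 - 2*c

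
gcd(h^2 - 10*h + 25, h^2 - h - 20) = h - 5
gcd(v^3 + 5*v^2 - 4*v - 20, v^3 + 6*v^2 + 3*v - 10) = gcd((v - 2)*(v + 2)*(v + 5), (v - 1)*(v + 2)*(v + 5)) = v^2 + 7*v + 10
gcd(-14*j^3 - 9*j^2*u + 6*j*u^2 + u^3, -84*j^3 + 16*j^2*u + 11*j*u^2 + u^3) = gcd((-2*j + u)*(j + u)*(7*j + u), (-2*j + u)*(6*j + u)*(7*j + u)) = -14*j^2 + 5*j*u + u^2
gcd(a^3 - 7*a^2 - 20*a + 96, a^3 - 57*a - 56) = a - 8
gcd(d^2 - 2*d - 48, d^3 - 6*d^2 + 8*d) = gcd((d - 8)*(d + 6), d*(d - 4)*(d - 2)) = 1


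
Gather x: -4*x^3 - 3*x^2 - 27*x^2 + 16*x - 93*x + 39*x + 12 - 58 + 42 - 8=-4*x^3 - 30*x^2 - 38*x - 12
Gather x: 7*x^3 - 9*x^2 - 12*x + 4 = 7*x^3 - 9*x^2 - 12*x + 4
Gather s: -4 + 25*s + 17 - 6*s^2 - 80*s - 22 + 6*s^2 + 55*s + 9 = 0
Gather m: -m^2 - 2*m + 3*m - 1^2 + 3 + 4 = -m^2 + m + 6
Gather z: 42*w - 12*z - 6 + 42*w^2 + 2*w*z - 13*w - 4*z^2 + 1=42*w^2 + 29*w - 4*z^2 + z*(2*w - 12) - 5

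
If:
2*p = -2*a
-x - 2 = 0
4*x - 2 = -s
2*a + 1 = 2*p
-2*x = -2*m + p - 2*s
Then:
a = -1/4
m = -95/8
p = 1/4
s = 10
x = -2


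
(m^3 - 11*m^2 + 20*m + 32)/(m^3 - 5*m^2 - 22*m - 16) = (m - 4)/(m + 2)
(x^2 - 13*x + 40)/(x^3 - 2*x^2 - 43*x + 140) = (x - 8)/(x^2 + 3*x - 28)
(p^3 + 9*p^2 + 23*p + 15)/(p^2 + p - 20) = (p^2 + 4*p + 3)/(p - 4)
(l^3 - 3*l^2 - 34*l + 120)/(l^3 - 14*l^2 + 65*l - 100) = (l + 6)/(l - 5)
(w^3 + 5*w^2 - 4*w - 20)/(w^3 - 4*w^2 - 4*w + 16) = (w + 5)/(w - 4)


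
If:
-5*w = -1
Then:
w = 1/5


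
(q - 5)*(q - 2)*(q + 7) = q^3 - 39*q + 70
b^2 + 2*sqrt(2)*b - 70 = (b - 5*sqrt(2))*(b + 7*sqrt(2))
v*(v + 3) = v^2 + 3*v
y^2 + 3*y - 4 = (y - 1)*(y + 4)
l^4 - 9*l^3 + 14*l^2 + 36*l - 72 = (l - 6)*(l - 3)*(l - 2)*(l + 2)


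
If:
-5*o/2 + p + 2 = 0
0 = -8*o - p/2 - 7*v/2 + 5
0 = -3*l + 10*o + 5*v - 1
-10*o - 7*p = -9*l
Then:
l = 457/312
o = 257/260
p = 49/104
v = -467/520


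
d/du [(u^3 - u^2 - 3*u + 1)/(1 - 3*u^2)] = (-3*u^4 - 6*u^2 + 4*u - 3)/(9*u^4 - 6*u^2 + 1)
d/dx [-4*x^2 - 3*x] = -8*x - 3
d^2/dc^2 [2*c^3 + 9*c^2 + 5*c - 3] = 12*c + 18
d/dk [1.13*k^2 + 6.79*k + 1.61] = 2.26*k + 6.79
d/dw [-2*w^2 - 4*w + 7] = -4*w - 4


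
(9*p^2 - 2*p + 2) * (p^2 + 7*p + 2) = 9*p^4 + 61*p^3 + 6*p^2 + 10*p + 4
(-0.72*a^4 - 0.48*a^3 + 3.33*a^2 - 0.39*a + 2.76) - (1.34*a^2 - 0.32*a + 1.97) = -0.72*a^4 - 0.48*a^3 + 1.99*a^2 - 0.07*a + 0.79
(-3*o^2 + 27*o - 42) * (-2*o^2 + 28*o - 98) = 6*o^4 - 138*o^3 + 1134*o^2 - 3822*o + 4116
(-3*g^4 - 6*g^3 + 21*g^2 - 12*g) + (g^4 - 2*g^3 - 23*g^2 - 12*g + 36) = -2*g^4 - 8*g^3 - 2*g^2 - 24*g + 36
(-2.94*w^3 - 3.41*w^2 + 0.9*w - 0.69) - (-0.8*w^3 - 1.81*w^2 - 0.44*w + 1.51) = -2.14*w^3 - 1.6*w^2 + 1.34*w - 2.2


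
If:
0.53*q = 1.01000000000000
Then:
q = 1.91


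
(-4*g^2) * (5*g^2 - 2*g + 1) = -20*g^4 + 8*g^3 - 4*g^2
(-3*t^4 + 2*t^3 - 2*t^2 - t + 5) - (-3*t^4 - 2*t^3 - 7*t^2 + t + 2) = 4*t^3 + 5*t^2 - 2*t + 3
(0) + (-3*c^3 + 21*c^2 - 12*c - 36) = -3*c^3 + 21*c^2 - 12*c - 36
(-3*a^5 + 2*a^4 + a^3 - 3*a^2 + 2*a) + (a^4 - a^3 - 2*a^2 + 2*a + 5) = -3*a^5 + 3*a^4 - 5*a^2 + 4*a + 5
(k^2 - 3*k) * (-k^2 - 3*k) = -k^4 + 9*k^2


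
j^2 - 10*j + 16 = (j - 8)*(j - 2)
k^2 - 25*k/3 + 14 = (k - 6)*(k - 7/3)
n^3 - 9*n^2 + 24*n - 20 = (n - 5)*(n - 2)^2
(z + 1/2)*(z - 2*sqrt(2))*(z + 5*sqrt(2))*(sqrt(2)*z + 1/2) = sqrt(2)*z^4 + sqrt(2)*z^3/2 + 13*z^3/2 - 37*sqrt(2)*z^2/2 + 13*z^2/4 - 37*sqrt(2)*z/4 - 10*z - 5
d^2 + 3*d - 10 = (d - 2)*(d + 5)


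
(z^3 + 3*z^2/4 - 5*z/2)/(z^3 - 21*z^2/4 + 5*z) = (z + 2)/(z - 4)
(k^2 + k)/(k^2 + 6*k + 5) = k/(k + 5)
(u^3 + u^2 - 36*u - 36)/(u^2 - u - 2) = (u^2 - 36)/(u - 2)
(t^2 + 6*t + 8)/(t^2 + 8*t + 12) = (t + 4)/(t + 6)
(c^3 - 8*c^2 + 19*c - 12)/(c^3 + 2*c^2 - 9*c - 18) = (c^2 - 5*c + 4)/(c^2 + 5*c + 6)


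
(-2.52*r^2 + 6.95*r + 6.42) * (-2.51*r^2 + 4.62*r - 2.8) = 6.3252*r^4 - 29.0869*r^3 + 23.0508*r^2 + 10.2004*r - 17.976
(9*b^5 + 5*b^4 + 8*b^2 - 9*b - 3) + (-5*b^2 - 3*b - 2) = 9*b^5 + 5*b^4 + 3*b^2 - 12*b - 5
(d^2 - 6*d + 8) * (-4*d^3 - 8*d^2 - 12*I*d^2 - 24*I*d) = -4*d^5 + 16*d^4 - 12*I*d^4 + 16*d^3 + 48*I*d^3 - 64*d^2 + 48*I*d^2 - 192*I*d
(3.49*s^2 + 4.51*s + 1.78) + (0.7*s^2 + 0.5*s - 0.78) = 4.19*s^2 + 5.01*s + 1.0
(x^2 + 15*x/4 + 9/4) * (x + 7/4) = x^3 + 11*x^2/2 + 141*x/16 + 63/16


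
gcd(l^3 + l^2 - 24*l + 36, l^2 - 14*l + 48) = 1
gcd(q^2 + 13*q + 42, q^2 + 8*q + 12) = q + 6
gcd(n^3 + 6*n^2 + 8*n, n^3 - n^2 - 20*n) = n^2 + 4*n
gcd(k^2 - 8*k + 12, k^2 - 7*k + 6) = k - 6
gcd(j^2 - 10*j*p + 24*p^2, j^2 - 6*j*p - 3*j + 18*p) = -j + 6*p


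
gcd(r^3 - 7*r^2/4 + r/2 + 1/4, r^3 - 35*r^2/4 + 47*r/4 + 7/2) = r + 1/4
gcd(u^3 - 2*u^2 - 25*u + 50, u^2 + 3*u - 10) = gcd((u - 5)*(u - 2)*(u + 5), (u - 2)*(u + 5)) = u^2 + 3*u - 10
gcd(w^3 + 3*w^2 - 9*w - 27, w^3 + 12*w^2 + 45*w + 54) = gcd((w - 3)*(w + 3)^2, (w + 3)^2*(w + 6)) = w^2 + 6*w + 9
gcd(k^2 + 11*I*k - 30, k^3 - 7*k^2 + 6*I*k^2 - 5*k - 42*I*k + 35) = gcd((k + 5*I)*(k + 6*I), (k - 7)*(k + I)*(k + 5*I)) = k + 5*I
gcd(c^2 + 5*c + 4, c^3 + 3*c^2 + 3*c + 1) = c + 1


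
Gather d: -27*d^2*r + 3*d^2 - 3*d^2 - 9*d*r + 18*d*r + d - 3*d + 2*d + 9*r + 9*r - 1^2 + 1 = -27*d^2*r + 9*d*r + 18*r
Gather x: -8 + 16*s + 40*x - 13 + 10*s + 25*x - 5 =26*s + 65*x - 26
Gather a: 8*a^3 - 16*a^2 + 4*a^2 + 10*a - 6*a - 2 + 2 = 8*a^3 - 12*a^2 + 4*a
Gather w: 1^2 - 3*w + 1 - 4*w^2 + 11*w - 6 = -4*w^2 + 8*w - 4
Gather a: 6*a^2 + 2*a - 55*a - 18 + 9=6*a^2 - 53*a - 9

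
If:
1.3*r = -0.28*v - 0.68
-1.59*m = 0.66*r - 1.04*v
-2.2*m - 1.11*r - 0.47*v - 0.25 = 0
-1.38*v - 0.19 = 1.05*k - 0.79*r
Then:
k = -0.46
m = 0.16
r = -0.51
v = -0.08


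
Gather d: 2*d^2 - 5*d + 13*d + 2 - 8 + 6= 2*d^2 + 8*d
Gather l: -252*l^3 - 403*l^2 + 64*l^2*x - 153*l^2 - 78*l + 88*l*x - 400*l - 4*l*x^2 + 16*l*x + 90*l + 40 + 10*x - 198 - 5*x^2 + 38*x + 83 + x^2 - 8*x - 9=-252*l^3 + l^2*(64*x - 556) + l*(-4*x^2 + 104*x - 388) - 4*x^2 + 40*x - 84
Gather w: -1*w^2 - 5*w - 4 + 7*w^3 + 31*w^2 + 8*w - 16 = 7*w^3 + 30*w^2 + 3*w - 20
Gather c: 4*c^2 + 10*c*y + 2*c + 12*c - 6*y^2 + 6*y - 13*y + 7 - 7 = 4*c^2 + c*(10*y + 14) - 6*y^2 - 7*y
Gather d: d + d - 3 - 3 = 2*d - 6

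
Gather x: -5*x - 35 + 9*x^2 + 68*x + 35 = 9*x^2 + 63*x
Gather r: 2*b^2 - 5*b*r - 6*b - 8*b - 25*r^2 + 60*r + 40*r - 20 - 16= 2*b^2 - 14*b - 25*r^2 + r*(100 - 5*b) - 36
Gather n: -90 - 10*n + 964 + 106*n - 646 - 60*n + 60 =36*n + 288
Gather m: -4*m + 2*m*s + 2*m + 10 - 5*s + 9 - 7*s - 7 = m*(2*s - 2) - 12*s + 12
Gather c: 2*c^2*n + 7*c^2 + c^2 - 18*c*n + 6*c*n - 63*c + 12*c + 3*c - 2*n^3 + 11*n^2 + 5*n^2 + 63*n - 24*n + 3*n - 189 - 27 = c^2*(2*n + 8) + c*(-12*n - 48) - 2*n^3 + 16*n^2 + 42*n - 216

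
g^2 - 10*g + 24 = (g - 6)*(g - 4)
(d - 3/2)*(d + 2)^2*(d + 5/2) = d^4 + 5*d^3 + 17*d^2/4 - 11*d - 15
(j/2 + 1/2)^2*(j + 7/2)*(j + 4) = j^4/4 + 19*j^3/8 + 15*j^2/2 + 71*j/8 + 7/2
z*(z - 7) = z^2 - 7*z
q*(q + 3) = q^2 + 3*q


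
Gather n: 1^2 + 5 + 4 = 10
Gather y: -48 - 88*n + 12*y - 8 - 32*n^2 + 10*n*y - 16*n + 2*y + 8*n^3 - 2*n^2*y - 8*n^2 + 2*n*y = 8*n^3 - 40*n^2 - 104*n + y*(-2*n^2 + 12*n + 14) - 56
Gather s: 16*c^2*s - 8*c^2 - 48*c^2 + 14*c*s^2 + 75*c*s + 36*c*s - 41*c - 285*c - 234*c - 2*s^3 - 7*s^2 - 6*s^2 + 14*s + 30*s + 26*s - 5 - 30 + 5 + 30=-56*c^2 - 560*c - 2*s^3 + s^2*(14*c - 13) + s*(16*c^2 + 111*c + 70)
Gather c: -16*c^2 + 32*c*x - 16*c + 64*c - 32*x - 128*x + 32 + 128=-16*c^2 + c*(32*x + 48) - 160*x + 160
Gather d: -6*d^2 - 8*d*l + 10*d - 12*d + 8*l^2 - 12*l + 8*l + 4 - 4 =-6*d^2 + d*(-8*l - 2) + 8*l^2 - 4*l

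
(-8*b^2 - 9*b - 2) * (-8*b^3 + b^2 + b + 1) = 64*b^5 + 64*b^4 - b^3 - 19*b^2 - 11*b - 2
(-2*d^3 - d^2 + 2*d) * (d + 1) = -2*d^4 - 3*d^3 + d^2 + 2*d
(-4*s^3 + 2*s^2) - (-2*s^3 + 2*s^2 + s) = -2*s^3 - s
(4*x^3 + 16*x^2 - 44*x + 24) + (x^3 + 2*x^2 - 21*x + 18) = 5*x^3 + 18*x^2 - 65*x + 42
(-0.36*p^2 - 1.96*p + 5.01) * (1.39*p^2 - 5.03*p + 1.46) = -0.5004*p^4 - 0.9136*p^3 + 16.2971*p^2 - 28.0619*p + 7.3146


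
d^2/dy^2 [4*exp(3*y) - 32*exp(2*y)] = (36*exp(y) - 128)*exp(2*y)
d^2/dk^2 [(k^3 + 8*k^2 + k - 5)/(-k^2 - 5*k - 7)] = 6*(7*k^3 + 26*k^2 - 17*k - 89)/(k^6 + 15*k^5 + 96*k^4 + 335*k^3 + 672*k^2 + 735*k + 343)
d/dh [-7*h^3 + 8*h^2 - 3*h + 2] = -21*h^2 + 16*h - 3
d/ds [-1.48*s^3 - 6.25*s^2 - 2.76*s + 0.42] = -4.44*s^2 - 12.5*s - 2.76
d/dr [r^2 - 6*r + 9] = 2*r - 6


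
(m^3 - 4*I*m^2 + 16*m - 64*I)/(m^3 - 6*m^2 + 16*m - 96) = (m - 4*I)/(m - 6)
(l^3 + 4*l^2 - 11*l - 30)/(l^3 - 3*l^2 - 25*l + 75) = (l + 2)/(l - 5)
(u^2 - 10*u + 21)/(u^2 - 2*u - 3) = (u - 7)/(u + 1)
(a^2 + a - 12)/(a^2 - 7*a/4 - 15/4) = 4*(a + 4)/(4*a + 5)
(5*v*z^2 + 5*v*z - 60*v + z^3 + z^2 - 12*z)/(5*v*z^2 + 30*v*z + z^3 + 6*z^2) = (z^2 + z - 12)/(z*(z + 6))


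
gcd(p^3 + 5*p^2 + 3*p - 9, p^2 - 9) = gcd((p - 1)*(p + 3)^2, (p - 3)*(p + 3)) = p + 3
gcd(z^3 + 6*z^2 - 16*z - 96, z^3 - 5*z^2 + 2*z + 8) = z - 4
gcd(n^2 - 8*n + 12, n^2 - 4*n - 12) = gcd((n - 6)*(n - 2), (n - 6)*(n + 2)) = n - 6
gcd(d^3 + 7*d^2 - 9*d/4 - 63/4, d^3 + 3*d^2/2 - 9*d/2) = d - 3/2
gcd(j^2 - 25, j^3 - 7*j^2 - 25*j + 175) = j^2 - 25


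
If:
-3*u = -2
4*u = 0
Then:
No Solution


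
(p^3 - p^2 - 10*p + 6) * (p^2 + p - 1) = p^5 - 12*p^3 - 3*p^2 + 16*p - 6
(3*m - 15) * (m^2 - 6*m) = 3*m^3 - 33*m^2 + 90*m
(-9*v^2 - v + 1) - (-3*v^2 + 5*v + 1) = -6*v^2 - 6*v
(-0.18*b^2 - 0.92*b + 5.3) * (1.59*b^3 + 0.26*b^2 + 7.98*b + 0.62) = -0.2862*b^5 - 1.5096*b^4 + 6.7514*b^3 - 6.0752*b^2 + 41.7236*b + 3.286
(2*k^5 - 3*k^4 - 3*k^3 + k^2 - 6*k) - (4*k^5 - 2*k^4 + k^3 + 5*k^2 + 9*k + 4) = -2*k^5 - k^4 - 4*k^3 - 4*k^2 - 15*k - 4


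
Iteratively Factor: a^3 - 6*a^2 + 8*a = (a - 2)*(a^2 - 4*a) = a*(a - 2)*(a - 4)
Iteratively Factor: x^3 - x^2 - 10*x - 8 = (x + 1)*(x^2 - 2*x - 8) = (x + 1)*(x + 2)*(x - 4)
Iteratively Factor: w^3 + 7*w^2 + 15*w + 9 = (w + 3)*(w^2 + 4*w + 3) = (w + 3)^2*(w + 1)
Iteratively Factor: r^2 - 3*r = (r)*(r - 3)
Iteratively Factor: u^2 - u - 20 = (u - 5)*(u + 4)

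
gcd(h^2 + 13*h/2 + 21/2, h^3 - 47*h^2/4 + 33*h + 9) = 1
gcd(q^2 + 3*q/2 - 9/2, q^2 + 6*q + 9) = q + 3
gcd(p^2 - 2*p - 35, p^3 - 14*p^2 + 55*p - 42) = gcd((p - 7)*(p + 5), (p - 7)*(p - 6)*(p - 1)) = p - 7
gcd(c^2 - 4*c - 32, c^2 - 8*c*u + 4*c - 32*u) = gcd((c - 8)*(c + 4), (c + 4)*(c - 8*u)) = c + 4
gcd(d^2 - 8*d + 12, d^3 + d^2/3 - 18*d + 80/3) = d - 2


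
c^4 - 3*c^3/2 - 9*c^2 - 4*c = c*(c - 4)*(c + 1/2)*(c + 2)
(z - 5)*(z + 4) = z^2 - z - 20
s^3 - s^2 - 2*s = s*(s - 2)*(s + 1)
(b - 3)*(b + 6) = b^2 + 3*b - 18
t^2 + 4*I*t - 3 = (t + I)*(t + 3*I)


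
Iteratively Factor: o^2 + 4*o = (o + 4)*(o)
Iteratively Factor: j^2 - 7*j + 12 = (j - 4)*(j - 3)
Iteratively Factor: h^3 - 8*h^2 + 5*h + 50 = (h - 5)*(h^2 - 3*h - 10) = (h - 5)^2*(h + 2)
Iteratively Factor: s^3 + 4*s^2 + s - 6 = (s + 2)*(s^2 + 2*s - 3) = (s + 2)*(s + 3)*(s - 1)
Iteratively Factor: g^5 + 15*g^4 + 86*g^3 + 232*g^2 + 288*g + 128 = (g + 4)*(g^4 + 11*g^3 + 42*g^2 + 64*g + 32) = (g + 1)*(g + 4)*(g^3 + 10*g^2 + 32*g + 32) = (g + 1)*(g + 4)^2*(g^2 + 6*g + 8) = (g + 1)*(g + 2)*(g + 4)^2*(g + 4)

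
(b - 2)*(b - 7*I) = b^2 - 2*b - 7*I*b + 14*I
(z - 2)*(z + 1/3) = z^2 - 5*z/3 - 2/3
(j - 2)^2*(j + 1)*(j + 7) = j^4 + 4*j^3 - 21*j^2 + 4*j + 28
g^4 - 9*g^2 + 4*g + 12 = (g - 2)^2*(g + 1)*(g + 3)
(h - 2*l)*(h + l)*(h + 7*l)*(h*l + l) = h^4*l + 6*h^3*l^2 + h^3*l - 9*h^2*l^3 + 6*h^2*l^2 - 14*h*l^4 - 9*h*l^3 - 14*l^4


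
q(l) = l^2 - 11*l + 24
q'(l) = 2*l - 11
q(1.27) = 11.64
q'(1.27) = -8.46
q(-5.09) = 105.90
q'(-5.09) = -21.18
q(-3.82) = 80.61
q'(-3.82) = -18.64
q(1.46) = 10.07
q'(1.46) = -8.08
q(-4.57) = 95.15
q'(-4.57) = -20.14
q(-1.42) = 41.64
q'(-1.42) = -13.84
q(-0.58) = 30.72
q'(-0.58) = -12.16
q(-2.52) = 58.07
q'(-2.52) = -16.04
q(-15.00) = 414.00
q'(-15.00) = -41.00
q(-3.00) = 66.00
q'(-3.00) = -17.00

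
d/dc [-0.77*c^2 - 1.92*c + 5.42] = -1.54*c - 1.92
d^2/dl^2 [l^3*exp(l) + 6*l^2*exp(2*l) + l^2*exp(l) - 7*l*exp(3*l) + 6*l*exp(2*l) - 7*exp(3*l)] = (l^3 + 24*l^2*exp(l) + 7*l^2 - 63*l*exp(2*l) + 72*l*exp(l) + 10*l - 105*exp(2*l) + 36*exp(l) + 2)*exp(l)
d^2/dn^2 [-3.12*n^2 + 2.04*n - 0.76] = -6.24000000000000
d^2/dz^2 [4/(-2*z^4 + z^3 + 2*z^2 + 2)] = 8*(z^2*(-8*z^2 + 3*z + 4)^2 + (12*z^2 - 3*z - 2)*(-2*z^4 + z^3 + 2*z^2 + 2))/(-2*z^4 + z^3 + 2*z^2 + 2)^3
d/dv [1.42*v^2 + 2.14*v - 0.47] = 2.84*v + 2.14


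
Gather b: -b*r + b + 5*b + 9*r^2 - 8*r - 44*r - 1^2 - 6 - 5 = b*(6 - r) + 9*r^2 - 52*r - 12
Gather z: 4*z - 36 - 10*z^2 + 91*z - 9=-10*z^2 + 95*z - 45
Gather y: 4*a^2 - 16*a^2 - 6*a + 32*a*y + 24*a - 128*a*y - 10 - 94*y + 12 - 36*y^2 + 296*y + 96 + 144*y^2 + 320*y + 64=-12*a^2 + 18*a + 108*y^2 + y*(522 - 96*a) + 162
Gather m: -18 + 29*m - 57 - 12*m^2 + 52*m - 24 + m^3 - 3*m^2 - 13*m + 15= m^3 - 15*m^2 + 68*m - 84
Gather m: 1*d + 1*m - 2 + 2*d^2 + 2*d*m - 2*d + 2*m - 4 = 2*d^2 - d + m*(2*d + 3) - 6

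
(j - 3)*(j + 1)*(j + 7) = j^3 + 5*j^2 - 17*j - 21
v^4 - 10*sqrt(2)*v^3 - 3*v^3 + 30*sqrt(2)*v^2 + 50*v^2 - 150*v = v*(v - 3)*(v - 5*sqrt(2))^2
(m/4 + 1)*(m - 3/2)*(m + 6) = m^3/4 + 17*m^2/8 + 9*m/4 - 9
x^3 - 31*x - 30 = (x - 6)*(x + 1)*(x + 5)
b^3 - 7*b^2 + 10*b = b*(b - 5)*(b - 2)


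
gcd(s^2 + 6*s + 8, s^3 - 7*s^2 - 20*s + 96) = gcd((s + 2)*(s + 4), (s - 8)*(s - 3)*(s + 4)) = s + 4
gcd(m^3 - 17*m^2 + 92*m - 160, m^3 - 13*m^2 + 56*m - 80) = m^2 - 9*m + 20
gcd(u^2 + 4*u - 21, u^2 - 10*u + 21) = u - 3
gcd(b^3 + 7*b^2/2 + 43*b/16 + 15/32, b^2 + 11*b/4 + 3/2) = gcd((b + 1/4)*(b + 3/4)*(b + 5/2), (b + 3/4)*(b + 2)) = b + 3/4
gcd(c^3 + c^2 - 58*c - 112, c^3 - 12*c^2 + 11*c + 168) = c - 8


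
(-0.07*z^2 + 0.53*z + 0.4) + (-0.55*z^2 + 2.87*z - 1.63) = -0.62*z^2 + 3.4*z - 1.23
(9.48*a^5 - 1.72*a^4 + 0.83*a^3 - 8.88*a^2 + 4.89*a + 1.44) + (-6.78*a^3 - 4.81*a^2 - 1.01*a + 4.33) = 9.48*a^5 - 1.72*a^4 - 5.95*a^3 - 13.69*a^2 + 3.88*a + 5.77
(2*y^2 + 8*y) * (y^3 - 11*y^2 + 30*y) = 2*y^5 - 14*y^4 - 28*y^3 + 240*y^2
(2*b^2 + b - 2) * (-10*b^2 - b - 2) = -20*b^4 - 12*b^3 + 15*b^2 + 4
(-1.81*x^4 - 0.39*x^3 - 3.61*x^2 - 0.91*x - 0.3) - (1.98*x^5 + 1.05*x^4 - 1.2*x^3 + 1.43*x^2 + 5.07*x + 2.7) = -1.98*x^5 - 2.86*x^4 + 0.81*x^3 - 5.04*x^2 - 5.98*x - 3.0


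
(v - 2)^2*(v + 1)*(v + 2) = v^4 - v^3 - 6*v^2 + 4*v + 8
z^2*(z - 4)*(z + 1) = z^4 - 3*z^3 - 4*z^2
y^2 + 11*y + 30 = (y + 5)*(y + 6)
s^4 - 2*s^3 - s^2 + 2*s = s*(s - 2)*(s - 1)*(s + 1)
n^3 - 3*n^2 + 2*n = n*(n - 2)*(n - 1)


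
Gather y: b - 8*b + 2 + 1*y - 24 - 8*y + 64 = -7*b - 7*y + 42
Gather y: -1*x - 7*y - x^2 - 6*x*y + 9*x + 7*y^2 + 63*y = -x^2 + 8*x + 7*y^2 + y*(56 - 6*x)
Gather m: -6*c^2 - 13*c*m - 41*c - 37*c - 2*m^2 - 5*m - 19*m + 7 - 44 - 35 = -6*c^2 - 78*c - 2*m^2 + m*(-13*c - 24) - 72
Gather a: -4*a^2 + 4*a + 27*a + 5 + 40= -4*a^2 + 31*a + 45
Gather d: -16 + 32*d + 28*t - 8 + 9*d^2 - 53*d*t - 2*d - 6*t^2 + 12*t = 9*d^2 + d*(30 - 53*t) - 6*t^2 + 40*t - 24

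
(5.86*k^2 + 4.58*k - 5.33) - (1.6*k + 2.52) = 5.86*k^2 + 2.98*k - 7.85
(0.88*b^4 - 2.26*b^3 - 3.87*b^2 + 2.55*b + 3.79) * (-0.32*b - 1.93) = -0.2816*b^5 - 0.9752*b^4 + 5.6002*b^3 + 6.6531*b^2 - 6.1343*b - 7.3147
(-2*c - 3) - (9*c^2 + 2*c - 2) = -9*c^2 - 4*c - 1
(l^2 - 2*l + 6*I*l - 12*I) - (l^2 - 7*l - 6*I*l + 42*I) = 5*l + 12*I*l - 54*I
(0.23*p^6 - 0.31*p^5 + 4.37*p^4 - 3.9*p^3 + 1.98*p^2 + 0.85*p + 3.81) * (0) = 0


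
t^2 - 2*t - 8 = (t - 4)*(t + 2)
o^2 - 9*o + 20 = (o - 5)*(o - 4)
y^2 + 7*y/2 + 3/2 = (y + 1/2)*(y + 3)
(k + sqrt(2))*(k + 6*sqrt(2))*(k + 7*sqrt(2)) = k^3 + 14*sqrt(2)*k^2 + 110*k + 84*sqrt(2)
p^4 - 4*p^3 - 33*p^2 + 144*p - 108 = (p - 6)*(p - 3)*(p - 1)*(p + 6)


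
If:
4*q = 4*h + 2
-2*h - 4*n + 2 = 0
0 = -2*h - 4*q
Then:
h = -1/3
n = 2/3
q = 1/6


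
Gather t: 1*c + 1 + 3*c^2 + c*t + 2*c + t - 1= 3*c^2 + 3*c + t*(c + 1)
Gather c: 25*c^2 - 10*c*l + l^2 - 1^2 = 25*c^2 - 10*c*l + l^2 - 1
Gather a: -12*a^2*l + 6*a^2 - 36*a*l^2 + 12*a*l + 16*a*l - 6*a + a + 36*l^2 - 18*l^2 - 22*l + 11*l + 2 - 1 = a^2*(6 - 12*l) + a*(-36*l^2 + 28*l - 5) + 18*l^2 - 11*l + 1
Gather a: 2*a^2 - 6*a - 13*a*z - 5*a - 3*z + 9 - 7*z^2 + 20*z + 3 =2*a^2 + a*(-13*z - 11) - 7*z^2 + 17*z + 12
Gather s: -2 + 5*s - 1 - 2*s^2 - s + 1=-2*s^2 + 4*s - 2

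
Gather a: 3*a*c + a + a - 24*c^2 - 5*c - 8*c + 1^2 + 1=a*(3*c + 2) - 24*c^2 - 13*c + 2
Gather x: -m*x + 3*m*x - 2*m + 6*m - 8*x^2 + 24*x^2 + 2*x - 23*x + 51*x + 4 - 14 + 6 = 4*m + 16*x^2 + x*(2*m + 30) - 4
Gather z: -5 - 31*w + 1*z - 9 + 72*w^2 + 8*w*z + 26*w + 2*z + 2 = 72*w^2 - 5*w + z*(8*w + 3) - 12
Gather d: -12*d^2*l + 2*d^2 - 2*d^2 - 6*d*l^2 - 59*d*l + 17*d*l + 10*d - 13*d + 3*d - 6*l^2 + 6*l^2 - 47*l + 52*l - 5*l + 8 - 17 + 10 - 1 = -12*d^2*l + d*(-6*l^2 - 42*l)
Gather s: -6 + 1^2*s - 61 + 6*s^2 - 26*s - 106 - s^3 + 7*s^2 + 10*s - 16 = -s^3 + 13*s^2 - 15*s - 189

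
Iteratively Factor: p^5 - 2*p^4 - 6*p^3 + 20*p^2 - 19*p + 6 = (p + 3)*(p^4 - 5*p^3 + 9*p^2 - 7*p + 2) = (p - 2)*(p + 3)*(p^3 - 3*p^2 + 3*p - 1) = (p - 2)*(p - 1)*(p + 3)*(p^2 - 2*p + 1) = (p - 2)*(p - 1)^2*(p + 3)*(p - 1)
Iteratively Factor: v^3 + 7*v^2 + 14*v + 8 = (v + 2)*(v^2 + 5*v + 4) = (v + 2)*(v + 4)*(v + 1)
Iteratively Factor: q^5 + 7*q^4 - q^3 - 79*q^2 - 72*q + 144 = (q + 3)*(q^4 + 4*q^3 - 13*q^2 - 40*q + 48) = (q + 3)*(q + 4)*(q^3 - 13*q + 12) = (q - 3)*(q + 3)*(q + 4)*(q^2 + 3*q - 4) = (q - 3)*(q - 1)*(q + 3)*(q + 4)*(q + 4)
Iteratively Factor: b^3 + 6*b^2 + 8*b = (b + 4)*(b^2 + 2*b) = b*(b + 4)*(b + 2)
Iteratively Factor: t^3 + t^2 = (t)*(t^2 + t) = t^2*(t + 1)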